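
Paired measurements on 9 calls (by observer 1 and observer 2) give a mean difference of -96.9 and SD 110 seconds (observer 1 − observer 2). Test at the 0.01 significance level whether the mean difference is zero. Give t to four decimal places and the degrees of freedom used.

t = -2.6427, df = 8

H0: μ_d = 0; H1: μ_d ≠ 0 (paired t-test on the differences, two-sided).
t = d̄/(s_d/√n) = -96.9/(110/√9) = -2.6427
df = n − 1 = 8
Two-sided p-value ≈ 0.0296
Since p ≈ 0.0296 > α = 0.01, fail to reject H0; the data do not provide sufficient evidence against H0.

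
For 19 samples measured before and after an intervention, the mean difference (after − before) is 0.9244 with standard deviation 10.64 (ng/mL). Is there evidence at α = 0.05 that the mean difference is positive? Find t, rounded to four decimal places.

0.3787

H0: μ_d = 0; H1: μ_d > 0 (paired t-test on the differences, right-tailed).
t = d̄/(s_d/√n) = 0.9244/(10.64/√19) = 0.3787
df = n − 1 = 18
p-value = P(T ≥ 0.3787) ≈ 0.355
Since p ≈ 0.355 > α = 0.05, fail to reject H0; the evidence is not statistically significant.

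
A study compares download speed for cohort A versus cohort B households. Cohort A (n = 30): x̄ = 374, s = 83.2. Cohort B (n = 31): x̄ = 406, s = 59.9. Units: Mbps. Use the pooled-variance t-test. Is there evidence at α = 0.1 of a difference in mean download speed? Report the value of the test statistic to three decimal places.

Let group 1 = cohort A, group 2 = cohort B. H0: μ_1 = μ_2; H1: μ_1 ≠ μ_2 (two-sample pooled-variance t-test, two-sided).
s_p² = [(30−1)·83.2² + (31−1)·59.9²]/(30+31−2) = 5226.87
t = (374 − 406)/√[5226.87·(1/30 + 1/31)] = -1.728
df = n₁ + n₂ − 2 = 59
Two-sided p-value ≈ 0.0892
Since p ≈ 0.0892 < α = 0.1, reject H0; the data support H1.

-1.728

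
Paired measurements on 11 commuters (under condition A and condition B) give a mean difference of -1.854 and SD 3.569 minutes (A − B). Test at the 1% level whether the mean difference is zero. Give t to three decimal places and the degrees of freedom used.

t = -1.723, df = 10

H0: μ_d = 0; H1: μ_d ≠ 0 (paired t-test on the differences, two-sided).
t = d̄/(s_d/√n) = -1.854/(3.569/√11) = -1.723
df = n − 1 = 10
Two-sided p-value ≈ 0.116
Since p ≈ 0.116 > α = 0.01, fail to reject H0; the data do not provide sufficient evidence against H0.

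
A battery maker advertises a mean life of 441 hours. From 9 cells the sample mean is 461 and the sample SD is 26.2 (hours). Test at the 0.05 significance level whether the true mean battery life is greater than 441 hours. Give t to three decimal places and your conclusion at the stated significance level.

H0: μ = 441; H1: μ > 441 (one-sample t-test, right-tailed).
t = (x̄ − μ₀)/(s/√n) = (461 − 441)/(26.2/√9) = 2.290
df = n − 1 = 8
p-value = P(T ≥ 2.290) ≈ 0.026
Since p ≈ 0.026 < α = 0.05, reject H0; the data support H1.

t = 2.290; reject H0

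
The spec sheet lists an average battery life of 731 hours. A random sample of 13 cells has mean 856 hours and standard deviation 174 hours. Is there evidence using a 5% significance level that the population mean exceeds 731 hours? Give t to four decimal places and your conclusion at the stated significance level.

t = 2.5902; reject H0

H0: μ = 731; H1: μ > 731 (one-sample t-test, right-tailed).
t = (x̄ − μ₀)/(s/√n) = (856 − 731)/(174/√13) = 2.5902
df = n − 1 = 12
p-value = P(T ≥ 2.5902) ≈ 0.012
Since p ≈ 0.012 < α = 0.05, reject H0; the evidence is statistically significant.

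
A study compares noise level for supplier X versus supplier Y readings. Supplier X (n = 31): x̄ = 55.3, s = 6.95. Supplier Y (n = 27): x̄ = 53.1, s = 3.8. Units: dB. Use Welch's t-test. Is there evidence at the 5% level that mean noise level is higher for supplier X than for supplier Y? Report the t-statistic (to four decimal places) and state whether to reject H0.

Let group 1 = supplier X, group 2 = supplier Y. H0: μ_1 = μ_2; H1: μ_1 > μ_2 (Welch's two-sample t-test, right-tailed).
t = (x̄_1 − x̄_2)/√(s_1²/n_1 + s_2²/n_2) = (55.3 − 53.1)/√(6.95²/31 + 3.8²/27) = 1.5207
Welch–Satterthwaite df ≈ 47.65
p-value = P(T ≥ 1.5207) ≈ 0.067
Since p ≈ 0.067 > α = 0.05, fail to reject H0; the data do not provide sufficient evidence against H0.

t = 1.5207; fail to reject H0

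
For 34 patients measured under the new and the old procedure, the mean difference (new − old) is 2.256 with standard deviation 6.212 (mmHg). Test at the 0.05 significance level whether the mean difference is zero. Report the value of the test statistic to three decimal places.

H0: μ_d = 0; H1: μ_d ≠ 0 (paired t-test on the differences, two-sided).
t = d̄/(s_d/√n) = 2.256/(6.212/√34) = 2.118
df = n − 1 = 33
Two-sided p-value ≈ 0.0418
Since p ≈ 0.0418 < α = 0.05, reject H0; the evidence is statistically significant.

2.118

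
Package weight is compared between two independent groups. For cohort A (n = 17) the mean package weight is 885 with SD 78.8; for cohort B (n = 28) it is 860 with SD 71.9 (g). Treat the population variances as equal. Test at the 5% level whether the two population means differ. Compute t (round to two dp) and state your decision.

Let group 1 = cohort A, group 2 = cohort B. H0: μ_1 = μ_2; H1: μ_1 ≠ μ_2 (two-sample pooled-variance t-test, two-sided).
s_p² = [(17−1)·78.8² + (28−1)·71.9²]/(17+28−2) = 5556.52
t = (885 − 860)/√[5556.52·(1/17 + 1/28)] = 1.09
df = n₁ + n₂ − 2 = 43
Two-sided p-value ≈ 0.2814
Since p ≈ 0.2814 > α = 0.05, fail to reject H0; the data do not provide sufficient evidence against H0.

t = 1.09; fail to reject H0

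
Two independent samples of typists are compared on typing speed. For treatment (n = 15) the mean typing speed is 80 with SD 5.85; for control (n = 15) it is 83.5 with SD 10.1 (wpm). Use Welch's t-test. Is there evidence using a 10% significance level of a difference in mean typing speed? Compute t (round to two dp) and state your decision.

t = -1.16; fail to reject H0

Let group 1 = treatment, group 2 = control. H0: μ_1 = μ_2; H1: μ_1 ≠ μ_2 (Welch's two-sample t-test, two-sided).
t = (x̄_1 − x̄_2)/√(s_1²/n_1 + s_2²/n_2) = (80 − 83.5)/√(5.85²/15 + 10.1²/15) = -1.16
Welch–Satterthwaite df ≈ 22.44
Two-sided p-value ≈ 0.2577
Since p ≈ 0.2577 > α = 0.1, fail to reject H0; the data do not provide sufficient evidence against H0.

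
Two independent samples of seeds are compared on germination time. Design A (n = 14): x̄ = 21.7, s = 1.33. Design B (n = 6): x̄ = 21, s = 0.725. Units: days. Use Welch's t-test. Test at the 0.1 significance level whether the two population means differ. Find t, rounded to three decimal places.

1.513

Let group 1 = design A, group 2 = design B. H0: μ_1 = μ_2; H1: μ_1 ≠ μ_2 (Welch's two-sample t-test, two-sided).
t = (x̄_1 − x̄_2)/√(s_1²/n_1 + s_2²/n_2) = (21.7 − 21)/√(1.33²/14 + 0.725²/6) = 1.513
Welch–Satterthwaite df ≈ 16.57
Two-sided p-value ≈ 0.149
Since p ≈ 0.149 > α = 0.1, fail to reject H0; the data do not provide sufficient evidence against H0.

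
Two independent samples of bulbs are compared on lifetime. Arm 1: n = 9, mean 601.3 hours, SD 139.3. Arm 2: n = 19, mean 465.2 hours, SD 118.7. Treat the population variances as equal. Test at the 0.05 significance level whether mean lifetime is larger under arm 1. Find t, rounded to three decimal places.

2.682

Let group 1 = arm 1, group 2 = arm 2. H0: μ_1 = μ_2; H1: μ_1 > μ_2 (two-sample pooled-variance t-test, right-tailed).
s_p² = [(9−1)·139.3² + (19−1)·118.7²]/(9+19−2) = 15725
t = (601.3 − 465.2)/√[15725·(1/9 + 1/19)] = 2.682
df = n₁ + n₂ − 2 = 26
p-value = P(T ≥ 2.682) ≈ 0.0063
Since p ≈ 0.0063 < α = 0.05, reject H0; the evidence is statistically significant.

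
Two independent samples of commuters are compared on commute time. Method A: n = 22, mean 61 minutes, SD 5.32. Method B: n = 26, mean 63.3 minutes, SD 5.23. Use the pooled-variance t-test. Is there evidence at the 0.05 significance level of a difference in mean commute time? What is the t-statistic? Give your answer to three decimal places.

-1.506

Let group 1 = method A, group 2 = method B. H0: μ_1 = μ_2; H1: μ_1 ≠ μ_2 (two-sample pooled-variance t-test, two-sided).
s_p² = [(22−1)·5.32² + (26−1)·5.23²]/(22+26−2) = 27.7864
t = (61 − 63.3)/√[27.7864·(1/22 + 1/26)] = -1.506
df = n₁ + n₂ − 2 = 46
Two-sided p-value ≈ 0.139
Since p ≈ 0.139 > α = 0.05, fail to reject H0; the evidence is not statistically significant.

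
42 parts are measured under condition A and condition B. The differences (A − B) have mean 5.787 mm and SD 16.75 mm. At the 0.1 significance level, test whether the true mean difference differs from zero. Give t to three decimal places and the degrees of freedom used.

H0: μ_d = 0; H1: μ_d ≠ 0 (paired t-test on the differences, two-sided).
t = d̄/(s_d/√n) = 5.787/(16.75/√42) = 2.239
df = n − 1 = 41
Two-sided p-value ≈ 0.031
Since p ≈ 0.031 < α = 0.1, reject H0; the evidence is statistically significant.

t = 2.239, df = 41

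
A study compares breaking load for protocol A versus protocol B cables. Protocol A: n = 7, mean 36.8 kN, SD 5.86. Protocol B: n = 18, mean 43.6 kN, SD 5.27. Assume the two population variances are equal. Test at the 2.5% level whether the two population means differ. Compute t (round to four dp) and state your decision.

Let group 1 = protocol A, group 2 = protocol B. H0: μ_1 = μ_2; H1: μ_1 ≠ μ_2 (two-sample pooled-variance t-test, two-sided).
s_p² = [(7−1)·5.86² + (18−1)·5.27²]/(7+18−2) = 29.486
t = (36.8 − 43.6)/√[29.486·(1/7 + 1/18)] = -2.8114
df = n₁ + n₂ − 2 = 23
Two-sided p-value ≈ 0.0099
Since p ≈ 0.0099 < α = 0.025, reject H0; the evidence is statistically significant.

t = -2.8114; reject H0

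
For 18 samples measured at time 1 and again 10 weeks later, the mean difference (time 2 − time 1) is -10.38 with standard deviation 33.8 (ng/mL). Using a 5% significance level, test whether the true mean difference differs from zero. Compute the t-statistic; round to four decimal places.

-1.3029

H0: μ_d = 0; H1: μ_d ≠ 0 (paired t-test on the differences, two-sided).
t = d̄/(s_d/√n) = -10.38/(33.8/√18) = -1.3029
df = n − 1 = 17
Two-sided p-value ≈ 0.210
Since p ≈ 0.210 > α = 0.05, fail to reject H0; the evidence is not statistically significant.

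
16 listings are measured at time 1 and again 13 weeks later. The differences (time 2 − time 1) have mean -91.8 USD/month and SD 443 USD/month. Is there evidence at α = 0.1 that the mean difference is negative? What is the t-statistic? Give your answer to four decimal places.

H0: μ_d = 0; H1: μ_d < 0 (paired t-test on the differences, left-tailed).
t = d̄/(s_d/√n) = -91.8/(443/√16) = -0.8289
df = n − 1 = 15
p-value = P(T ≤ -0.8289) ≈ 0.210
Since p ≈ 0.210 > α = 0.1, fail to reject H0; the data do not provide sufficient evidence against H0.

-0.8289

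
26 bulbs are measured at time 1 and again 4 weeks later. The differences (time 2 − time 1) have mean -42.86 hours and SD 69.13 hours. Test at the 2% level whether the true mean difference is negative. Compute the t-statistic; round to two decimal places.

-3.16

H0: μ_d = 0; H1: μ_d < 0 (paired t-test on the differences, left-tailed).
t = d̄/(s_d/√n) = -42.86/(69.13/√26) = -3.16
df = n − 1 = 25
p-value = P(T ≤ -3.16) ≈ 0.0020
Since p ≈ 0.0020 < α = 0.02, reject H0; the data support H1.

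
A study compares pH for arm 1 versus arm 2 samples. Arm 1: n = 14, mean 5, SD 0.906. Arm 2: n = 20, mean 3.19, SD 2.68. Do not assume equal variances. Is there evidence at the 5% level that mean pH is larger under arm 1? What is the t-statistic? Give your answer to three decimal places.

2.800

Let group 1 = arm 1, group 2 = arm 2. H0: μ_1 = μ_2; H1: μ_1 > μ_2 (Welch's two-sample t-test, right-tailed).
t = (x̄_1 − x̄_2)/√(s_1²/n_1 + s_2²/n_2) = (5 − 3.19)/√(0.906²/14 + 2.68²/20) = 2.800
Welch–Satterthwaite df ≈ 24.75
p-value = P(T ≥ 2.800) ≈ 0.0049
Since p ≈ 0.0049 < α = 0.05, reject H0; the data support H1.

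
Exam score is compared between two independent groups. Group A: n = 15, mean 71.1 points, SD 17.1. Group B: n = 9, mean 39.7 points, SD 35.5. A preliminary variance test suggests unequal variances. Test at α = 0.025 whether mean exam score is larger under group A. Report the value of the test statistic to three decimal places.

Let group 1 = group A, group 2 = group B. H0: μ_1 = μ_2; H1: μ_1 > μ_2 (Welch's two-sample t-test, right-tailed).
t = (x̄_1 − x̄_2)/√(s_1²/n_1 + s_2²/n_2) = (71.1 − 39.7)/√(17.1²/15 + 35.5²/9) = 2.486
Welch–Satterthwaite df ≈ 10.27
p-value = P(T ≥ 2.486) ≈ 0.0158
Since p ≈ 0.0158 < α = 0.025, reject H0; the data support H1.

2.486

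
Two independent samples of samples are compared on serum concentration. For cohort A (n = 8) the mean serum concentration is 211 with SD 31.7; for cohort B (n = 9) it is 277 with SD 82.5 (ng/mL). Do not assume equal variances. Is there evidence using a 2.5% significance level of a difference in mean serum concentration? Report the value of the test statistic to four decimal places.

Let group 1 = cohort A, group 2 = cohort B. H0: μ_1 = μ_2; H1: μ_1 ≠ μ_2 (Welch's two-sample t-test, two-sided).
t = (x̄_1 − x̄_2)/√(s_1²/n_1 + s_2²/n_2) = (211 − 277)/√(31.7²/8 + 82.5²/9) = -2.2225
Welch–Satterthwaite df ≈ 10.55
Two-sided p-value ≈ 0.0492
Since p ≈ 0.0492 > α = 0.025, fail to reject H0; the evidence is not statistically significant.

-2.2225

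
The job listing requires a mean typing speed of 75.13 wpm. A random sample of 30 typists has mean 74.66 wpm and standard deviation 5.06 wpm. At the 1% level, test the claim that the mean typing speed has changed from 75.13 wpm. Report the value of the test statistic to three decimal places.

H0: μ = 75.13; H1: μ ≠ 75.13 (one-sample t-test, two-sided).
t = (x̄ − μ₀)/(s/√n) = (74.66 − 75.13)/(5.06/√30) = -0.509
df = n − 1 = 29
Two-sided p-value ≈ 0.6148
Since p ≈ 0.6148 > α = 0.01, fail to reject H0; the data do not provide sufficient evidence against H0.

-0.509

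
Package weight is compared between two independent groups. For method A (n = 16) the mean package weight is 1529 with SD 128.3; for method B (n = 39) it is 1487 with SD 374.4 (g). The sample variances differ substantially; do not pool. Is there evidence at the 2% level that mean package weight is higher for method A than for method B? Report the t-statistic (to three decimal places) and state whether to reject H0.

t = 0.618; fail to reject H0

Let group 1 = method A, group 2 = method B. H0: μ_1 = μ_2; H1: μ_1 > μ_2 (Welch's two-sample t-test, right-tailed).
t = (x̄_1 − x̄_2)/√(s_1²/n_1 + s_2²/n_2) = (1529 − 1487)/√(128.3²/16 + 374.4²/39) = 0.618
Welch–Satterthwaite df ≈ 52.06
p-value = P(T ≥ 0.618) ≈ 0.2697
Since p ≈ 0.2697 > α = 0.02, fail to reject H0; the data do not provide sufficient evidence against H0.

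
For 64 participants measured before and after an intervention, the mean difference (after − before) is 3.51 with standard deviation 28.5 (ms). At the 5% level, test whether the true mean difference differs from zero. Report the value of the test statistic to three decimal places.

0.985

H0: μ_d = 0; H1: μ_d ≠ 0 (paired t-test on the differences, two-sided).
t = d̄/(s_d/√n) = 3.51/(28.5/√64) = 0.985
df = n − 1 = 63
Two-sided p-value ≈ 0.328
Since p ≈ 0.328 > α = 0.05, fail to reject H0; the evidence is not statistically significant.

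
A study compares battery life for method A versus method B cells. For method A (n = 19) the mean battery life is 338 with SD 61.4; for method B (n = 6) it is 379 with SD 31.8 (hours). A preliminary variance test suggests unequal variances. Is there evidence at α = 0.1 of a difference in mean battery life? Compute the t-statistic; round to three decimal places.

-2.140

Let group 1 = method A, group 2 = method B. H0: μ_1 = μ_2; H1: μ_1 ≠ μ_2 (Welch's two-sample t-test, two-sided).
t = (x̄_1 − x̄_2)/√(s_1²/n_1 + s_2²/n_2) = (338 − 379)/√(61.4²/19 + 31.8²/6) = -2.140
Welch–Satterthwaite df ≈ 17.11
Two-sided p-value ≈ 0.047
Since p ≈ 0.047 < α = 0.1, reject H0; the data support H1.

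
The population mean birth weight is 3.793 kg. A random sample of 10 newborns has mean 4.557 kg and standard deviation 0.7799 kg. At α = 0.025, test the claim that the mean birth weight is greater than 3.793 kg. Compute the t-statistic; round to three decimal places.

H0: μ = 3.793; H1: μ > 3.793 (one-sample t-test, right-tailed).
t = (x̄ − μ₀)/(s/√n) = (4.557 − 3.793)/(0.7799/√10) = 3.098
df = n − 1 = 9
p-value = P(T ≥ 3.098) ≈ 0.006
Since p ≈ 0.006 < α = 0.025, reject H0; the data support H1.

3.098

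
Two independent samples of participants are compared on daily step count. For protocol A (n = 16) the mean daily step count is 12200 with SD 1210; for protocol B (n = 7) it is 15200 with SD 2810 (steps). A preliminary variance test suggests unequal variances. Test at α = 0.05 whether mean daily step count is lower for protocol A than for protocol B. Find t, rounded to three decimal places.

Let group 1 = protocol A, group 2 = protocol B. H0: μ_1 = μ_2; H1: μ_1 < μ_2 (Welch's two-sample t-test, left-tailed).
t = (x̄_1 − x̄_2)/√(s_1²/n_1 + s_2²/n_2) = (12200 − 15200)/√(1210²/16 + 2810²/7) = -2.717
Welch–Satterthwaite df ≈ 6.99
p-value = P(T ≤ -2.717) ≈ 0.015
Since p ≈ 0.015 < α = 0.05, reject H0; the evidence is statistically significant.

-2.717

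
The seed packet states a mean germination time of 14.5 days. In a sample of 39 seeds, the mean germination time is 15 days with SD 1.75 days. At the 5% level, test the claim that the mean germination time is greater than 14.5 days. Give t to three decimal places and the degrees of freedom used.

H0: μ = 14.5; H1: μ > 14.5 (one-sample t-test, right-tailed).
t = (x̄ − μ₀)/(s/√n) = (15 − 14.5)/(1.75/√39) = 1.784
df = n − 1 = 38
p-value = P(T ≥ 1.784) ≈ 0.041
Since p ≈ 0.041 < α = 0.05, reject H0; the data support H1.

t = 1.784, df = 38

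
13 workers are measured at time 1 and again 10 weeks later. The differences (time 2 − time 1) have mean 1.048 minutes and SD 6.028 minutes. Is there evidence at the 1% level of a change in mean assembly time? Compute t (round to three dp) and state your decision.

t = 0.627; fail to reject H0

H0: μ_d = 0; H1: μ_d ≠ 0 (paired t-test on the differences, two-sided).
t = d̄/(s_d/√n) = 1.048/(6.028/√13) = 0.627
df = n − 1 = 12
Two-sided p-value ≈ 0.5425
Since p ≈ 0.5425 > α = 0.01, fail to reject H0; the data do not provide sufficient evidence against H0.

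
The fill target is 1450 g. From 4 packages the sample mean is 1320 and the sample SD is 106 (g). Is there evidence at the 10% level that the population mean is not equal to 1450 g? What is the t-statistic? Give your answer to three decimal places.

H0: μ = 1450; H1: μ ≠ 1450 (one-sample t-test, two-sided).
t = (x̄ − μ₀)/(s/√n) = (1320 − 1450)/(106/√4) = -2.453
df = n − 1 = 3
Two-sided p-value ≈ 0.091
Since p ≈ 0.091 < α = 0.1, reject H0; the evidence is statistically significant.

-2.453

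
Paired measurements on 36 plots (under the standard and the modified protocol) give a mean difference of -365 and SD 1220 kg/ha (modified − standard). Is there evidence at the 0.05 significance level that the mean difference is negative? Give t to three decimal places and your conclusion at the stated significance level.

H0: μ_d = 0; H1: μ_d < 0 (paired t-test on the differences, left-tailed).
t = d̄/(s_d/√n) = -365/(1220/√36) = -1.795
df = n − 1 = 35
p-value = P(T ≤ -1.795) ≈ 0.0406
Since p ≈ 0.0406 < α = 0.05, reject H0; the data support H1.

t = -1.795; reject H0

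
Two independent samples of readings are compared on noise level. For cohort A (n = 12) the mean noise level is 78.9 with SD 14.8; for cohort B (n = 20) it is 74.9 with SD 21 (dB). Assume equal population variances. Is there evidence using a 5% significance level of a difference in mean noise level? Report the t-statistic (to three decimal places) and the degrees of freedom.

t = 0.578, df = 30

Let group 1 = cohort A, group 2 = cohort B. H0: μ_1 = μ_2; H1: μ_1 ≠ μ_2 (two-sample pooled-variance t-test, two-sided).
s_p² = [(12−1)·14.8² + (20−1)·21²]/(12+20−2) = 359.615
t = (78.9 − 74.9)/√[359.615·(1/12 + 1/20)] = 0.578
df = n₁ + n₂ − 2 = 30
Two-sided p-value ≈ 0.5678
Since p ≈ 0.5678 > α = 0.05, fail to reject H0; the evidence is not statistically significant.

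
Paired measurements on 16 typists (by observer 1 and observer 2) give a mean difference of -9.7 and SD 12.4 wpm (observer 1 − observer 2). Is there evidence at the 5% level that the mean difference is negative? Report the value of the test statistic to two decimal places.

-3.13

H0: μ_d = 0; H1: μ_d < 0 (paired t-test on the differences, left-tailed).
t = d̄/(s_d/√n) = -9.7/(12.4/√16) = -3.13
df = n − 1 = 15
p-value = P(T ≤ -3.13) ≈ 0.003
Since p ≈ 0.003 < α = 0.05, reject H0; the data support H1.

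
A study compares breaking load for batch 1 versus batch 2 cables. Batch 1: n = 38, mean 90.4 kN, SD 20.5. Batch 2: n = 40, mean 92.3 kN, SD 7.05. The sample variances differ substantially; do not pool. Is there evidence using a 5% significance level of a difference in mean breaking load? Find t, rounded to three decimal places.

Let group 1 = batch 1, group 2 = batch 2. H0: μ_1 = μ_2; H1: μ_1 ≠ μ_2 (Welch's two-sample t-test, two-sided).
t = (x̄_1 − x̄_2)/√(s_1²/n_1 + s_2²/n_2) = (90.4 − 92.3)/√(20.5²/38 + 7.05²/40) = -0.542
Welch–Satterthwaite df ≈ 45.24
Two-sided p-value ≈ 0.5907
Since p ≈ 0.5907 > α = 0.05, fail to reject H0; the data do not provide sufficient evidence against H0.

-0.542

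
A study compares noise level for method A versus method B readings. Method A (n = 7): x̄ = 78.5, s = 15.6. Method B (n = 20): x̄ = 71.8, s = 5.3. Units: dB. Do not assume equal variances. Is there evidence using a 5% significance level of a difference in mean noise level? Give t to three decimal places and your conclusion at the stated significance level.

t = 1.114; fail to reject H0

Let group 1 = method A, group 2 = method B. H0: μ_1 = μ_2; H1: μ_1 ≠ μ_2 (Welch's two-sample t-test, two-sided).
t = (x̄_1 − x̄_2)/√(s_1²/n_1 + s_2²/n_2) = (78.5 − 71.8)/√(15.6²/7 + 5.3²/20) = 1.114
Welch–Satterthwaite df ≈ 6.49
Two-sided p-value ≈ 0.3048
Since p ≈ 0.3048 > α = 0.05, fail to reject H0; the data do not provide sufficient evidence against H0.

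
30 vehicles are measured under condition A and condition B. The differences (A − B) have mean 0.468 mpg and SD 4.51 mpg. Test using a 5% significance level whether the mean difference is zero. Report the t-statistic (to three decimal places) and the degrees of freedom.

t = 0.568, df = 29

H0: μ_d = 0; H1: μ_d ≠ 0 (paired t-test on the differences, two-sided).
t = d̄/(s_d/√n) = 0.468/(4.51/√30) = 0.568
df = n − 1 = 29
Two-sided p-value ≈ 0.5742
Since p ≈ 0.5742 > α = 0.05, fail to reject H0; the evidence is not statistically significant.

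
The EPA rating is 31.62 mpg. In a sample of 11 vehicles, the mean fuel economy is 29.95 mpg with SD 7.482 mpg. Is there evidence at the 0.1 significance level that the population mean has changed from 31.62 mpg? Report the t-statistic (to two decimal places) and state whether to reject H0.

H0: μ = 31.62; H1: μ ≠ 31.62 (one-sample t-test, two-sided).
t = (x̄ − μ₀)/(s/√n) = (29.95 − 31.62)/(7.482/√11) = -0.74
df = n − 1 = 10
Two-sided p-value ≈ 0.476
Since p ≈ 0.476 > α = 0.1, fail to reject H0; the evidence is not statistically significant.

t = -0.74; fail to reject H0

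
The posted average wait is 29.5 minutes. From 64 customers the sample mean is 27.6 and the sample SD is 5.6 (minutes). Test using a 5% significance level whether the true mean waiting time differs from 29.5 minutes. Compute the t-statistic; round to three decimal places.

-2.714

H0: μ = 29.5; H1: μ ≠ 29.5 (one-sample t-test, two-sided).
t = (x̄ − μ₀)/(s/√n) = (27.6 − 29.5)/(5.6/√64) = -2.714
df = n − 1 = 63
Two-sided p-value ≈ 0.0086
Since p ≈ 0.0086 < α = 0.05, reject H0; the evidence is statistically significant.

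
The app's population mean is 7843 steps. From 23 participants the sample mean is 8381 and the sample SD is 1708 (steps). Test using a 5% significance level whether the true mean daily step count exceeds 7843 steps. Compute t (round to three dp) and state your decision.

H0: μ = 7843; H1: μ > 7843 (one-sample t-test, right-tailed).
t = (x̄ − μ₀)/(s/√n) = (8381 − 7843)/(1708/√23) = 1.511
df = n − 1 = 22
p-value = P(T ≥ 1.511) ≈ 0.0726
Since p ≈ 0.0726 > α = 0.05, fail to reject H0; the evidence is not statistically significant.

t = 1.511; fail to reject H0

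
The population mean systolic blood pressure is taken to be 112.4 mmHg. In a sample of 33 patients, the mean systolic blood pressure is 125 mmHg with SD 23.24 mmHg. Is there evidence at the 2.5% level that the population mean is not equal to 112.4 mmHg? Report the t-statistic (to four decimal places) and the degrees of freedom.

H0: μ = 112.4; H1: μ ≠ 112.4 (one-sample t-test, two-sided).
t = (x̄ − μ₀)/(s/√n) = (125 − 112.4)/(23.24/√33) = 3.1145
df = n − 1 = 32
Two-sided p-value ≈ 0.0039
Since p ≈ 0.0039 < α = 0.025, reject H0; the data support H1.

t = 3.1145, df = 32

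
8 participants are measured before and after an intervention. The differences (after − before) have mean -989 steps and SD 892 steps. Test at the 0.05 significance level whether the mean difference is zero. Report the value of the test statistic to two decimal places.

-3.14

H0: μ_d = 0; H1: μ_d ≠ 0 (paired t-test on the differences, two-sided).
t = d̄/(s_d/√n) = -989/(892/√8) = -3.14
df = n − 1 = 7
Two-sided p-value ≈ 0.0165
Since p ≈ 0.0165 < α = 0.05, reject H0; the data support H1.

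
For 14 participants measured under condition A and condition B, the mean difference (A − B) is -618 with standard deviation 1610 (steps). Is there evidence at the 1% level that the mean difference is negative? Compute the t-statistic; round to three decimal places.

-1.436

H0: μ_d = 0; H1: μ_d < 0 (paired t-test on the differences, left-tailed).
t = d̄/(s_d/√n) = -618/(1610/√14) = -1.436
df = n − 1 = 13
p-value = P(T ≤ -1.436) ≈ 0.087
Since p ≈ 0.087 > α = 0.01, fail to reject H0; the data do not provide sufficient evidence against H0.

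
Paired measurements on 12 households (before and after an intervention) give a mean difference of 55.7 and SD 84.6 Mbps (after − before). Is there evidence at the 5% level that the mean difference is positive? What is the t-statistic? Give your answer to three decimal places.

H0: μ_d = 0; H1: μ_d > 0 (paired t-test on the differences, right-tailed).
t = d̄/(s_d/√n) = 55.7/(84.6/√12) = 2.281
df = n − 1 = 11
p-value = P(T ≥ 2.281) ≈ 0.0217
Since p ≈ 0.0217 < α = 0.05, reject H0; the data support H1.

2.281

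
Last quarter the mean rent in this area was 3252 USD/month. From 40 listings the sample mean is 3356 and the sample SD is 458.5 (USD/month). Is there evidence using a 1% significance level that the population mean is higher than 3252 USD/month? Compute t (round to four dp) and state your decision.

t = 1.4346; fail to reject H0

H0: μ = 3252; H1: μ > 3252 (one-sample t-test, right-tailed).
t = (x̄ − μ₀)/(s/√n) = (3356 − 3252)/(458.5/√40) = 1.4346
df = n − 1 = 39
p-value = P(T ≥ 1.4346) ≈ 0.080
Since p ≈ 0.080 > α = 0.01, fail to reject H0; the data do not provide sufficient evidence against H0.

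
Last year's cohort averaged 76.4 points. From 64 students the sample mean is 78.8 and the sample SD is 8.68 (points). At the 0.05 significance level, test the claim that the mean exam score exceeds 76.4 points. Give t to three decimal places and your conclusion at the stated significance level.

t = 2.212; reject H0

H0: μ = 76.4; H1: μ > 76.4 (one-sample t-test, right-tailed).
t = (x̄ − μ₀)/(s/√n) = (78.8 − 76.4)/(8.68/√64) = 2.212
df = n − 1 = 63
p-value = P(T ≥ 2.212) ≈ 0.0153
Since p ≈ 0.0153 < α = 0.05, reject H0; the data support H1.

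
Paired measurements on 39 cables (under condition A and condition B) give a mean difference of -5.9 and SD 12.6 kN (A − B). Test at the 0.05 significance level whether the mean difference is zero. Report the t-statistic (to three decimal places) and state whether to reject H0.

H0: μ_d = 0; H1: μ_d ≠ 0 (paired t-test on the differences, two-sided).
t = d̄/(s_d/√n) = -5.9/(12.6/√39) = -2.924
df = n − 1 = 38
Two-sided p-value ≈ 0.0058
Since p ≈ 0.0058 < α = 0.05, reject H0; the data support H1.

t = -2.924; reject H0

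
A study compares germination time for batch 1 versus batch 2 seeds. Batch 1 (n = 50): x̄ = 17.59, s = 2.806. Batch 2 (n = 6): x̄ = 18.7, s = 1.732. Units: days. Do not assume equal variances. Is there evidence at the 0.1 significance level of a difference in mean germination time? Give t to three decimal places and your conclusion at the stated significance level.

t = -1.369; fail to reject H0

Let group 1 = batch 1, group 2 = batch 2. H0: μ_1 = μ_2; H1: μ_1 ≠ μ_2 (Welch's two-sample t-test, two-sided).
t = (x̄_1 − x̄_2)/√(s_1²/n_1 + s_2²/n_2) = (17.59 − 18.7)/√(2.806²/50 + 1.732²/6) = -1.369
Welch–Satterthwaite df ≈ 8.56
Two-sided p-value ≈ 0.2059
Since p ≈ 0.2059 > α = 0.1, fail to reject H0; the data do not provide sufficient evidence against H0.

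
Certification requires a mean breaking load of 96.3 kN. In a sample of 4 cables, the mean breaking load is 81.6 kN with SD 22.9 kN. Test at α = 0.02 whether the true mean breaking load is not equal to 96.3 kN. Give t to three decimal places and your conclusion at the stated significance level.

t = -1.284; fail to reject H0

H0: μ = 96.3; H1: μ ≠ 96.3 (one-sample t-test, two-sided).
t = (x̄ − μ₀)/(s/√n) = (81.6 − 96.3)/(22.9/√4) = -1.284
df = n − 1 = 3
Two-sided p-value ≈ 0.289
Since p ≈ 0.289 > α = 0.02, fail to reject H0; the evidence is not statistically significant.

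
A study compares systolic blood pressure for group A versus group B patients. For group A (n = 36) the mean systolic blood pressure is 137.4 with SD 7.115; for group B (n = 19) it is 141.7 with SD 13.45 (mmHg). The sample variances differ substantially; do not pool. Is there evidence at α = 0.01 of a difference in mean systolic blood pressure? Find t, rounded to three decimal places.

-1.301

Let group 1 = group A, group 2 = group B. H0: μ_1 = μ_2; H1: μ_1 ≠ μ_2 (Welch's two-sample t-test, two-sided).
t = (x̄_1 − x̄_2)/√(s_1²/n_1 + s_2²/n_2) = (137.4 − 141.7)/√(7.115²/36 + 13.45²/19) = -1.301
Welch–Satterthwaite df ≈ 23.45
Two-sided p-value ≈ 0.2060
Since p ≈ 0.2060 > α = 0.01, fail to reject H0; the data do not provide sufficient evidence against H0.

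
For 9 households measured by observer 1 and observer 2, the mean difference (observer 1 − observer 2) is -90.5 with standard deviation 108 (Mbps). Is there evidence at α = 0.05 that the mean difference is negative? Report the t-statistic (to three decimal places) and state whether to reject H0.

t = -2.514; reject H0

H0: μ_d = 0; H1: μ_d < 0 (paired t-test on the differences, left-tailed).
t = d̄/(s_d/√n) = -90.5/(108/√9) = -2.514
df = n − 1 = 8
p-value = P(T ≤ -2.514) ≈ 0.0181
Since p ≈ 0.0181 < α = 0.05, reject H0; the data support H1.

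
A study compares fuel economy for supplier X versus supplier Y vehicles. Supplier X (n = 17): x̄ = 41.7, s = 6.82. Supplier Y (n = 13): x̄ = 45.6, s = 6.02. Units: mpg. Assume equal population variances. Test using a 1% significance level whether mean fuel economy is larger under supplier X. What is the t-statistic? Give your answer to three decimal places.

Let group 1 = supplier X, group 2 = supplier Y. H0: μ_1 = μ_2; H1: μ_1 > μ_2 (two-sample pooled-variance t-test, right-tailed).
s_p² = [(17−1)·6.82² + (13−1)·6.02²]/(17+13−2) = 42.1101
t = (41.7 − 45.6)/√[42.1101·(1/17 + 1/13)] = -1.631
df = n₁ + n₂ − 2 = 28
p-value = P(T ≥ -1.631) ≈ 0.9430
Since p ≈ 0.9430 > α = 0.01, fail to reject H0; the data do not provide sufficient evidence against H0.

-1.631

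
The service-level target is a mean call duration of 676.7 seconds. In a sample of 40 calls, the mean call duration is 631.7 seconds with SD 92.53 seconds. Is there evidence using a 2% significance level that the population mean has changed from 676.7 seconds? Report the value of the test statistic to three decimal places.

H0: μ = 676.7; H1: μ ≠ 676.7 (one-sample t-test, two-sided).
t = (x̄ − μ₀)/(s/√n) = (631.7 − 676.7)/(92.53/√40) = -3.076
df = n − 1 = 39
Two-sided p-value ≈ 0.0038
Since p ≈ 0.0038 < α = 0.02, reject H0; the data support H1.

-3.076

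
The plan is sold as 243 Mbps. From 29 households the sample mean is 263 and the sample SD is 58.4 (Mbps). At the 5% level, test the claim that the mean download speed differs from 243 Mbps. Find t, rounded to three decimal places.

H0: μ = 243; H1: μ ≠ 243 (one-sample t-test, two-sided).
t = (x̄ − μ₀)/(s/√n) = (263 − 243)/(58.4/√29) = 1.844
df = n − 1 = 28
Two-sided p-value ≈ 0.076
Since p ≈ 0.076 > α = 0.05, fail to reject H0; the evidence is not statistically significant.

1.844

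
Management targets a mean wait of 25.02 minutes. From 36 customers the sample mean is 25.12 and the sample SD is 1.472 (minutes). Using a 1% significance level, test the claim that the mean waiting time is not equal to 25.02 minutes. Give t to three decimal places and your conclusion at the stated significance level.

H0: μ = 25.02; H1: μ ≠ 25.02 (one-sample t-test, two-sided).
t = (x̄ − μ₀)/(s/√n) = (25.12 − 25.02)/(1.472/√36) = 0.408
df = n − 1 = 35
Two-sided p-value ≈ 0.6860
Since p ≈ 0.6860 > α = 0.01, fail to reject H0; the evidence is not statistically significant.

t = 0.408; fail to reject H0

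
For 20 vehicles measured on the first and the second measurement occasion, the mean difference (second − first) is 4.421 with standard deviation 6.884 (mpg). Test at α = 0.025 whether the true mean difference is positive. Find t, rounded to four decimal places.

2.8721

H0: μ_d = 0; H1: μ_d > 0 (paired t-test on the differences, right-tailed).
t = d̄/(s_d/√n) = 4.421/(6.884/√20) = 2.8721
df = n − 1 = 19
p-value = P(T ≥ 2.8721) ≈ 0.0049
Since p ≈ 0.0049 < α = 0.025, reject H0; the evidence is statistically significant.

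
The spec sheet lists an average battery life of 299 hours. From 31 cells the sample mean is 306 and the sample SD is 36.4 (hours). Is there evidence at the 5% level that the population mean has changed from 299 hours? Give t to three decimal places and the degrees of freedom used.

t = 1.071, df = 30

H0: μ = 299; H1: μ ≠ 299 (one-sample t-test, two-sided).
t = (x̄ − μ₀)/(s/√n) = (306 − 299)/(36.4/√31) = 1.071
df = n − 1 = 30
Two-sided p-value ≈ 0.293
Since p ≈ 0.293 > α = 0.05, fail to reject H0; the data do not provide sufficient evidence against H0.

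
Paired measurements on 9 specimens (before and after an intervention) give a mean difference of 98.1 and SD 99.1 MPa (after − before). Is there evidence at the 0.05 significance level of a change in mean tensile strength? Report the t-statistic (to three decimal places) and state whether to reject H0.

t = 2.970; reject H0

H0: μ_d = 0; H1: μ_d ≠ 0 (paired t-test on the differences, two-sided).
t = d̄/(s_d/√n) = 98.1/(99.1/√9) = 2.970
df = n − 1 = 8
Two-sided p-value ≈ 0.0179
Since p ≈ 0.0179 < α = 0.05, reject H0; the evidence is statistically significant.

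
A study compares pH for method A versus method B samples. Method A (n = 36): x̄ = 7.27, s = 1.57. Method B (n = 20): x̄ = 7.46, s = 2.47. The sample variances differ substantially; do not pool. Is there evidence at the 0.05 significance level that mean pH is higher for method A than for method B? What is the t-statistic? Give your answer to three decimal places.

Let group 1 = method A, group 2 = method B. H0: μ_1 = μ_2; H1: μ_1 > μ_2 (Welch's two-sample t-test, right-tailed).
t = (x̄_1 − x̄_2)/√(s_1²/n_1 + s_2²/n_2) = (7.27 − 7.46)/√(1.57²/36 + 2.47²/20) = -0.311
Welch–Satterthwaite df ≈ 27.73
p-value = P(T ≥ -0.311) ≈ 0.6209
Since p ≈ 0.6209 > α = 0.05, fail to reject H0; the evidence is not statistically significant.

-0.311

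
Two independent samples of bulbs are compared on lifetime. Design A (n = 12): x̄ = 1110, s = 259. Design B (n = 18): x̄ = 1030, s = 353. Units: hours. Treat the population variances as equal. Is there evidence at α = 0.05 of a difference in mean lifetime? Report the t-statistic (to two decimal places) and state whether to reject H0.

Let group 1 = design A, group 2 = design B. H0: μ_1 = μ_2; H1: μ_1 ≠ μ_2 (two-sample pooled-variance t-test, two-sided).
s_p² = [(12−1)·259² + (18−1)·353²]/(12+18−2) = 102009
t = (1110 − 1030)/√[102009·(1/12 + 1/18)] = 0.67
df = n₁ + n₂ − 2 = 28
Two-sided p-value ≈ 0.5070
Since p ≈ 0.5070 > α = 0.05, fail to reject H0; the evidence is not statistically significant.

t = 0.67; fail to reject H0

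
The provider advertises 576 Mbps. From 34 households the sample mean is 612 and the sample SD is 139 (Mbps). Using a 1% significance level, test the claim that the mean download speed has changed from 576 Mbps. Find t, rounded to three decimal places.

H0: μ = 576; H1: μ ≠ 576 (one-sample t-test, two-sided).
t = (x̄ − μ₀)/(s/√n) = (612 − 576)/(139/√34) = 1.510
df = n − 1 = 33
Two-sided p-value ≈ 0.141
Since p ≈ 0.141 > α = 0.01, fail to reject H0; the data do not provide sufficient evidence against H0.

1.510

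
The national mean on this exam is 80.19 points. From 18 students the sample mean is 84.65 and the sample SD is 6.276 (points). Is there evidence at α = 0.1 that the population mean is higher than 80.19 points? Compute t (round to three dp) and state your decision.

t = 3.015; reject H0

H0: μ = 80.19; H1: μ > 80.19 (one-sample t-test, right-tailed).
t = (x̄ − μ₀)/(s/√n) = (84.65 − 80.19)/(6.276/√18) = 3.015
df = n − 1 = 17
p-value = P(T ≥ 3.015) ≈ 0.0039
Since p ≈ 0.0039 < α = 0.1, reject H0; the data support H1.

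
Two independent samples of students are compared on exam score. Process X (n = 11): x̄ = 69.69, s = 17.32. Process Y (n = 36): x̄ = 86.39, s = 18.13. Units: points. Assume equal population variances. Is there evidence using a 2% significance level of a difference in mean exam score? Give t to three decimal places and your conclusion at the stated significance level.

Let group 1 = process X, group 2 = process Y. H0: μ_1 = μ_2; H1: μ_1 ≠ μ_2 (two-sample pooled-variance t-test, two-sided).
s_p² = [(11−1)·17.32² + (36−1)·18.13²]/(11+36−2) = 322.316
t = (69.69 − 86.39)/√[322.316·(1/11 + 1/36)] = -2.700
df = n₁ + n₂ − 2 = 45
Two-sided p-value ≈ 0.0097
Since p ≈ 0.0097 < α = 0.02, reject H0; the data support H1.

t = -2.700; reject H0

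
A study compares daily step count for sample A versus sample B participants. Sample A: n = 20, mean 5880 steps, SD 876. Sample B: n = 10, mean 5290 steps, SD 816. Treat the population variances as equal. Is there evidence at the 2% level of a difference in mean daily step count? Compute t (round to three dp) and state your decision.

Let group 1 = sample A, group 2 = sample B. H0: μ_1 = μ_2; H1: μ_1 ≠ μ_2 (two-sample pooled-variance t-test, two-sided).
s_p² = [(20−1)·876² + (10−1)·816²]/(20+10−2) = 734745
t = (5880 − 5290)/√[734745·(1/20 + 1/10)] = 1.777
df = n₁ + n₂ − 2 = 28
Two-sided p-value ≈ 0.086
Since p ≈ 0.086 > α = 0.02, fail to reject H0; the evidence is not statistically significant.

t = 1.777; fail to reject H0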